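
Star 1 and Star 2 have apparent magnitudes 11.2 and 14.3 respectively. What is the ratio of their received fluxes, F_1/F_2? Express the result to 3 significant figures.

Δm = 11.2 − (14.3) = -3.1
Flux ratio = 10^(−0.4 Δm) = 10^(−0.4 × -3.1) = 10^1.240 = 17.38

F_1/F_2 ≈ 17.4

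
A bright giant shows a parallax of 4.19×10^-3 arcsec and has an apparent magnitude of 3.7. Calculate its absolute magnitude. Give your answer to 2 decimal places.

d = 1/p = 1/4.19×10^-3″ = 238.7 pc
5 log₁₀(d/10 pc) = 5 log₁₀(238.7) − 5 = 6.889
M = m − 5 log₁₀(d/10) = 3.7 − 6.889 = -3.189

M ≈ -3.19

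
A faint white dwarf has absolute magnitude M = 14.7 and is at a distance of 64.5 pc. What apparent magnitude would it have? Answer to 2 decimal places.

m = M + 5 log₁₀ d − 5 = 14.7 + 5·1.8096 − 5 = 18.748

m ≈ 18.75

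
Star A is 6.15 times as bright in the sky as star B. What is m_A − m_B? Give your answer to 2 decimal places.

Pogson: Δm = −2.5 log₁₀(ratio) = −2.5 log₁₀(6.15) = −2.5 × 0.7889 = -1.972
Star A is brighter, so it has the smaller magnitude: the difference is negative.

m_A − m_B ≈ -1.97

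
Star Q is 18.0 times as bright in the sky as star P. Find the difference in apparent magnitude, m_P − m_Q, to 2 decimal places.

Pogson: Δm = −2.5 log₁₀(ratio) = −2.5 log₁₀(18.0) = −2.5 × 1.2553 = -3.138
Star Q is brighter so has the smaller magnitude: m_P − m_Q is positive.

m_P − m_Q ≈ 3.14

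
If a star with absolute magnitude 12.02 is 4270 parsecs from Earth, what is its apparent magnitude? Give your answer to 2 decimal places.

m ≈ 25.17

m = M + 5 log₁₀ d − 5 = 12.02 + 5·3.6304 − 5 = 25.172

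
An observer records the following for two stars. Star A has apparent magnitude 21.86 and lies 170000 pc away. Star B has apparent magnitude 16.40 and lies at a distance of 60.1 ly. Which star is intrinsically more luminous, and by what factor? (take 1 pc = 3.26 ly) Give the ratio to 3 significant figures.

Star A is more luminous, by a factor of 557000.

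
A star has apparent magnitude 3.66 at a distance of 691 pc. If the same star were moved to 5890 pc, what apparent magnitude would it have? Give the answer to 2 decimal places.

m ≈ 8.31

Flux ∝ 1/d², so Δm = 5 log₁₀(d₂/d₁) = 5 log₁₀(5890/691) = 4.653
m₂ = m₁ + Δm = 3.66 + (4.653) = 8.313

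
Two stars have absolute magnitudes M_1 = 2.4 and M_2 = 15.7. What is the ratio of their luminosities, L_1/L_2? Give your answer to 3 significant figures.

L_1/L_2 ≈ 209000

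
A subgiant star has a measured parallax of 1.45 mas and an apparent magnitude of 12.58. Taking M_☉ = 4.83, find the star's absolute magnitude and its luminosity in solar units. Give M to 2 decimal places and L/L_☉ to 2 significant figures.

d = 1/p = 1000/1.45 mas = 689.7 pc
M = m − 5 log₁₀ d + 5 = 12.58 − 5·2.8386 + 5 = 3.387
M − M_☉ = 3.387 − 4.83 = -1.443
L/L_☉ = 10^(−0.4 × -1.443) = 3.778

M ≈ 3.39; L/L_☉ ≈ 3.8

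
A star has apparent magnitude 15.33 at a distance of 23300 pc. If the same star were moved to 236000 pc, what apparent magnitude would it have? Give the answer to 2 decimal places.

m ≈ 20.36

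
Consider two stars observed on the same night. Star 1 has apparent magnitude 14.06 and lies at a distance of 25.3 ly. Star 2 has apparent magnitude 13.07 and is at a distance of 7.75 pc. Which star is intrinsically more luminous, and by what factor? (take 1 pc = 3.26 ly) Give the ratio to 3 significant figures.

Star 1: d = 25.3 ly / 3.26 = 7.761 pc
Star 1: M = m − 5 log₁₀ d + 5 = 14.06 − 5·0.8899 + 5 = 14.610
Star 2: M = m − 5 log₁₀ d + 5 = 13.07 − 5·0.8893 + 5 = 13.623
ΔM = M_1 − M_2 = 14.610 − (13.623) = 0.987; smaller M is more luminous → Star 2.
L ratio = 10^(0.4 |ΔM|) = 10^0.395 = 2.482

Star 2 is more luminous, by a factor of 2.48.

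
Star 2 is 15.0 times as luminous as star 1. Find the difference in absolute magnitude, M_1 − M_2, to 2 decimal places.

M_1 − M_2 ≈ 2.94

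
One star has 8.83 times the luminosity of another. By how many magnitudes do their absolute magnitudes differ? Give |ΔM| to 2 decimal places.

Pogson: ΔM = −2.5 log₁₀(ratio) = −2.5 log₁₀(8.83) = −2.5 × 0.9460 = -2.365

|ΔM| ≈ 2.36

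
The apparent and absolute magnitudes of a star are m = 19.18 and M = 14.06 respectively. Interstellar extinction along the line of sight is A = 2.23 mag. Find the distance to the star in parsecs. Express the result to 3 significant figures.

d ≈ 37.8 pc

m − M = 5 log₁₀(d/10 pc) + A  ⇒  19.18 − (14.06) − 2.23 = 5 log₁₀(d/10)
2.890 = 5 log₁₀(d/10)
log₁₀ d = (m − M − A)/5 + 1 = 1.5780
d = 10^1.5780 = 37.84 pc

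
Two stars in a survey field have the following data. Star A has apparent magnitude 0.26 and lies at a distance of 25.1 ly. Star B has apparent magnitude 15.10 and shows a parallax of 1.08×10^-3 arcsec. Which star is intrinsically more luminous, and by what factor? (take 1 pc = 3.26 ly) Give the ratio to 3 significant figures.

Star A: d = 25.1 ly / 3.26 = 7.699 pc
Star A: M = m − 5 log₁₀ d + 5 = 0.26 − 5·0.8865 + 5 = 0.828
Star B: d = 1/p = 1/1.08×10^-3″ = 925.9 pc
Star B: M = m − 5 log₁₀ d + 5 = 15.10 − 5·2.9666 + 5 = 5.267
ΔM = M_A − M_B = 0.828 − (5.267) = -4.439; smaller M is more luminous → Star A.
L ratio = 10^(0.4 |ΔM|) = 10^1.776 = 59.67

Star A is more luminous, by a factor of 59.7.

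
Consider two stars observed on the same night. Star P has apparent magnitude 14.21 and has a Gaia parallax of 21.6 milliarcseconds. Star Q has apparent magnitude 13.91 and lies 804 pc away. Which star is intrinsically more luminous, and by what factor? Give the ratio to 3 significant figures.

Star Q is more luminous, by a factor of 398.

Star P: p = 21.6 mas = 0.0216″ → d = 1/p = 46.30 pc
Star P: M = m − 5 log₁₀ d + 5 = 14.21 − 5·1.6655 + 5 = 10.882
Star Q: M = m − 5 log₁₀ d + 5 = 13.91 − 5·2.9053 + 5 = 4.384
ΔM = M_P − M_Q = 10.882 − (4.384) = 6.499; smaller M is more luminous → Star Q.
L ratio = 10^(0.4 |ΔM|) = 10^2.599 = 397.6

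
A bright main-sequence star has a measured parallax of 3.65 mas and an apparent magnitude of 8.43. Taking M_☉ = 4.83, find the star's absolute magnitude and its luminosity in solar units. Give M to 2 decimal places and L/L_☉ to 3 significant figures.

d = 1/p = 1000/3.65 mas = 274.0 pc
M = m − 5 log₁₀ d + 5 = 8.43 − 5·2.4377 + 5 = 1.241
M − M_☉ = 1.241 − 4.83 = -3.589
L/L_☉ = 10^(−0.4 × -3.589) = 27.25

M ≈ 1.24; L/L_☉ ≈ 27.3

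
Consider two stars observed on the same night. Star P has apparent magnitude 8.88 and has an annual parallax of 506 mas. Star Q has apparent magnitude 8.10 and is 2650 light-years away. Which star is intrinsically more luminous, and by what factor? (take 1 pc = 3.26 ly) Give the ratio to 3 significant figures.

Star P: p = 506 mas = 0.506″ → d = 1/p = 1.976 pc
Star P: M = m − 5 log₁₀ d + 5 = 8.88 − 5·0.2958 + 5 = 12.401
Star Q: d = 2650 ly / 3.26 = 812.9 pc
Star Q: M = m − 5 log₁₀ d + 5 = 8.10 − 5·2.9100 + 5 = -1.450
ΔM = M_P − M_Q = 12.401 − (-1.450) = 13.851; smaller M is more luminous → Star Q.
L ratio = 10^(0.4 |ΔM|) = 10^5.540 = 347000

Star Q is more luminous, by a factor of 347000.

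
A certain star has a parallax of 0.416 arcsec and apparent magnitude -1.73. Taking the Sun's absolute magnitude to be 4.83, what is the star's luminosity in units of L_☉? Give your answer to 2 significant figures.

d = 1/p = 1/0.416″ = 2.404 pc
M = m − 5 log₁₀ d + 5 = -1.73 − 5·0.3809 + 5 = 1.365
M − M_☉ = 1.365 − 4.83 = -3.465
L/L_☉ = 10^(−0.4 × -3.465) = 24.31

L/L_☉ ≈ 24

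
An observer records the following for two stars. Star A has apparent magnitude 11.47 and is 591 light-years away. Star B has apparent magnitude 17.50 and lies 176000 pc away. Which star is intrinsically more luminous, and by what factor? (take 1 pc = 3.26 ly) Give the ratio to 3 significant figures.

Star A: d = 591 ly / 3.26 = 181.3 pc
Star A: M = m − 5 log₁₀ d + 5 = 11.47 − 5·2.2584 + 5 = 5.178
Star B: M = m − 5 log₁₀ d + 5 = 17.50 − 5·5.2455 + 5 = -3.728
ΔM = M_A − M_B = 5.178 − (-3.728) = 8.906; smaller M is more luminous → Star B.
L ratio = 10^(0.4 |ΔM|) = 10^3.562 = 3650

Star B is more luminous, by a factor of 3650.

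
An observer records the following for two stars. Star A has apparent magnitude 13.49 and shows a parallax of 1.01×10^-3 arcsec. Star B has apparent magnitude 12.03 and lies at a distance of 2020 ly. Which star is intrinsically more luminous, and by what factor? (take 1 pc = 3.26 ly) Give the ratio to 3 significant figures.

Star A: d = 1/p = 1/1.01×10^-3″ = 990.1 pc
Star A: M = m − 5 log₁₀ d + 5 = 13.49 − 5·2.9957 + 5 = 3.512
Star B: d = 2020 ly / 3.26 = 619.6 pc
Star B: M = m − 5 log₁₀ d + 5 = 12.03 − 5·2.7921 + 5 = 3.069
ΔM = M_A − M_B = 3.512 − (3.069) = 0.442; smaller M is more luminous → Star B.
L ratio = 10^(0.4 |ΔM|) = 10^0.177 = 1.503

Star B is more luminous, by a factor of 1.50.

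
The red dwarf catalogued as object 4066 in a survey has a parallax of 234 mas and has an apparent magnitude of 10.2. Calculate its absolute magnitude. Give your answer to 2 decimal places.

p = 234 mas = 0.234″ → d = 1/p = 4.274 pc
5 log₁₀(d/10 pc) = 5 log₁₀(4.274) − 5 = -1.846
M = m − 5 log₁₀(d/10) = 10.2 + 1.846 = 12.046

M ≈ 12.05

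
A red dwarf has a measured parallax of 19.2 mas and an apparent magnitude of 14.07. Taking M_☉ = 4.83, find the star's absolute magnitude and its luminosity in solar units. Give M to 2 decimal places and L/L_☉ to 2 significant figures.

M ≈ 10.49; L/L_☉ ≈ 5.5×10^-3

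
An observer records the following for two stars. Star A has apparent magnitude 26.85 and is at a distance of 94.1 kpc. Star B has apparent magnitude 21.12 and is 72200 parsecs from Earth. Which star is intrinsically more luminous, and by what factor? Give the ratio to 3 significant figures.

Star B is more luminous, by a factor of 115.

Star A: d = 94.1 kpc = 94100 pc
Star A: M = m − 5 log₁₀ d + 5 = 26.85 − 5·4.9736 + 5 = 6.982
Star B: M = m − 5 log₁₀ d + 5 = 21.12 − 5·4.8585 + 5 = 1.827
ΔM = M_A − M_B = 6.982 − (1.827) = 5.155; smaller M is more luminous → Star B.
L ratio = 10^(0.4 |ΔM|) = 10^2.062 = 115.3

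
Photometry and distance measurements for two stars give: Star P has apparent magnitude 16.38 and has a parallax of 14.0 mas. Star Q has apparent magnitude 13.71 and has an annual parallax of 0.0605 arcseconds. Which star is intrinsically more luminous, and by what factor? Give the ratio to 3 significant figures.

Star P: p = 14.0 mas = 0.0140″ → d = 1/p = 71.43 pc
Star P: M = m − 5 log₁₀ d + 5 = 16.38 − 5·1.8539 + 5 = 12.111
Star Q: d = 1/p = 1/0.0605″ = 16.53 pc
Star Q: M = m − 5 log₁₀ d + 5 = 13.71 − 5·1.2182 + 5 = 12.619
ΔM = M_P − M_Q = 12.111 − (12.619) = -0.508; smaller M is more luminous → Star P.
L ratio = 10^(0.4 |ΔM|) = 10^0.203 = 1.597

Star P is more luminous, by a factor of 1.60.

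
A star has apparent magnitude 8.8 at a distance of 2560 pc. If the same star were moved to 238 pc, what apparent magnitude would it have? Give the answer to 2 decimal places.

m ≈ 3.64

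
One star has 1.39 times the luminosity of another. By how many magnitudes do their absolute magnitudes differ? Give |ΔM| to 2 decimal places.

|ΔM| ≈ 0.36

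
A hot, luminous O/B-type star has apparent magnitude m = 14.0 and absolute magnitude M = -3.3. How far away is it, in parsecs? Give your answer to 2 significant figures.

Distance modulus: m − M = 14.0 − (-3.3) = 17.300
m − M = 5 log₁₀ d − 5
log₁₀ d = (m − M)/5 + 1 = 4.4600
d = 10^4.4600 = 28840 pc

d ≈ 29000 pc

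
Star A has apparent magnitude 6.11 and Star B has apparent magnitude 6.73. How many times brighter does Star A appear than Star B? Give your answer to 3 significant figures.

1.77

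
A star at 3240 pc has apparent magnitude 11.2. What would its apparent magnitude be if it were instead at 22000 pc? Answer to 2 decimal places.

Flux ∝ 1/d², so Δm = 5 log₁₀(d₂/d₁) = 5 log₁₀(22000/3240) = 4.159
m₂ = m₁ + Δm = 11.2 + (4.159) = 15.359

m ≈ 15.36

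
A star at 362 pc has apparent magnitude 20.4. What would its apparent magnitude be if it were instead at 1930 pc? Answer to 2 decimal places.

m ≈ 24.03

Flux ∝ 1/d², so Δm = 5 log₁₀(d₂/d₁) = 5 log₁₀(1930/362) = 3.634
m₂ = m₁ + Δm = 20.4 + (3.634) = 24.034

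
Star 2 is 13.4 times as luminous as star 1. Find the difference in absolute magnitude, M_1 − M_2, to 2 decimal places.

Pogson: ΔM = −2.5 log₁₀(ratio) = −2.5 log₁₀(13.4) = −2.5 × 1.1271 = -2.818
Star 2 is brighter so has the smaller magnitude: M_1 − M_2 is positive.

M_1 − M_2 ≈ 2.82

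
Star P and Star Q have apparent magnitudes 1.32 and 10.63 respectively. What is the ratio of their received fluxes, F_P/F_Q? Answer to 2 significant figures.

Δm = 1.32 − (10.63) = -9.31
Flux ratio = 10^(−0.4 Δm) = 10^(−0.4 × -9.31) = 10^3.724 = 5297

F_P/F_Q ≈ 5300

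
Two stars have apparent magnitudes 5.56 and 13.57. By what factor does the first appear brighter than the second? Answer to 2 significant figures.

Δm = 5.56 − (13.57) = -8.01
Flux ratio = 10^(−0.4 Δm) = 10^(−0.4 × -8.01) = 10^3.204 = 1600

1600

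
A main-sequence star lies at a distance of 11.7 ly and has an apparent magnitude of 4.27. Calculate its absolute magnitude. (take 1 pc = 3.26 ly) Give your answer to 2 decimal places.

d = 11.7 ly / 3.26 = 3.589 pc
5 log₁₀(d/10 pc) = 5 log₁₀(3.589) − 5 = -2.225
M = m − 5 log₁₀(d/10) = 4.27 + 2.225 = 6.495

M ≈ 6.50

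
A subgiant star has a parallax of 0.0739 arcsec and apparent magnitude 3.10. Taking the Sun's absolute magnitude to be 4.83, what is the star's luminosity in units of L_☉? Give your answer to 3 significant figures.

L/L_☉ ≈ 9.01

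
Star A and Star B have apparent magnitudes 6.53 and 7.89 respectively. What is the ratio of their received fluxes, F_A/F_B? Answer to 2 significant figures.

F_A/F_B ≈ 3.5

Magnitude difference = -1.36
Flux ratio = 10^(−0.4 Δm) = 10^(−0.4 × -1.36) = 10^0.544 = 3.499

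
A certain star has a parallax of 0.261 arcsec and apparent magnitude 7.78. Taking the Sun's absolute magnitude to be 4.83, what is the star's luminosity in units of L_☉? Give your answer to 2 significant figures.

d = 1/p = 1/0.261″ = 3.831 pc
M = m − 5 log₁₀ d + 5 = 7.78 − 5·0.5834 + 5 = 9.863
M − M_☉ = 9.863 − 4.83 = 5.033
L/L_☉ = 10^(−0.4 × 5.033) = 9.699×10^-3

L/L_☉ ≈ 9.7×10^-3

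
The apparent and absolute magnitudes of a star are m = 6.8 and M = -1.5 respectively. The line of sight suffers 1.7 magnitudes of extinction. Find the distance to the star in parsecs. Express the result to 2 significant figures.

d ≈ 210 pc

m − M = 5 log₁₀(d/10 pc) + A  ⇒  6.8 − (-1.5) − 1.7 = 5 log₁₀(d/10)
6.600 = 5 log₁₀(d/10)
log₁₀ d = (m − M − A)/5 + 1 = 2.3200
d = 10^2.3200 = 208.9 pc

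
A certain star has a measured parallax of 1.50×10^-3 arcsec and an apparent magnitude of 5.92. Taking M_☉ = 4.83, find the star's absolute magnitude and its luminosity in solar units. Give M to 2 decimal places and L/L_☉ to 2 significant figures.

M ≈ -3.20; L/L_☉ ≈ 1600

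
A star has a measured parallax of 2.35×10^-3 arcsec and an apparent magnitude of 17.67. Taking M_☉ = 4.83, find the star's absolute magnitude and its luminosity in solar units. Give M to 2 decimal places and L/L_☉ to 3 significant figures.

M ≈ 9.53; L/L_☉ ≈ 0.0132

d = 1/p = 1/2.35×10^-3″ = 425.5 pc
M = m − 5 log₁₀ d + 5 = 17.67 − 5·2.6289 + 5 = 9.525
M − M_☉ = 9.525 − 4.83 = 4.695
L/L_☉ = 10^(−0.4 × 4.695) = 0.01324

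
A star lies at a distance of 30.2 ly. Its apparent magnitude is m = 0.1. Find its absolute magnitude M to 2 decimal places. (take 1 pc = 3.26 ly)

M ≈ 0.27

d = 30.2 ly / 3.26 = 9.264 pc
5 log₁₀(d/10 pc) = 5 log₁₀(9.264) − 5 = -0.166
M = m − 5 log₁₀(d/10) = 0.1 + 0.166 = 0.266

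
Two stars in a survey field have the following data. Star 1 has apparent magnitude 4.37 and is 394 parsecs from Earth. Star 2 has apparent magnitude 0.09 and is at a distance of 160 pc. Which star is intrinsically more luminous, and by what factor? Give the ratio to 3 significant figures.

Star 1: M = m − 5 log₁₀ d + 5 = 4.37 − 5·2.5955 + 5 = -3.607
Star 2: M = m − 5 log₁₀ d + 5 = 0.09 − 5·2.2041 + 5 = -5.931
ΔM = M_1 − M_2 = -3.607 − (-5.931) = 2.323; smaller M is more luminous → Star 2.
L ratio = 10^(0.4 |ΔM|) = 10^0.929 = 8.497

Star 2 is more luminous, by a factor of 8.50.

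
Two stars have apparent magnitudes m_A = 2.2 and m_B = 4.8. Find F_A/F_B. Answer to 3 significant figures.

F_A/F_B ≈ 11.0

Magnitude difference = -2.6
Flux ratio = 10^(−0.4 Δm) = 10^(−0.4 × -2.6) = 10^1.040 = 10.96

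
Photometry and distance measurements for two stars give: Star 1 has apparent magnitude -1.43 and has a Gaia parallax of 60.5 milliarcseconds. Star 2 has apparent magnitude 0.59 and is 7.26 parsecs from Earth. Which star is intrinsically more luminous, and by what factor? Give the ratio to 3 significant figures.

Star 1: p = 60.5 mas = 0.0605″ → d = 1/p = 16.53 pc
Star 1: M = m − 5 log₁₀ d + 5 = -1.43 − 5·1.2182 + 5 = -2.521
Star 2: M = m − 5 log₁₀ d + 5 = 0.59 − 5·0.8609 + 5 = 1.285
ΔM = M_1 − M_2 = -2.521 − (1.285) = -3.807; smaller M is more luminous → Star 1.
L ratio = 10^(0.4 |ΔM|) = 10^1.523 = 33.31

Star 1 is more luminous, by a factor of 33.3.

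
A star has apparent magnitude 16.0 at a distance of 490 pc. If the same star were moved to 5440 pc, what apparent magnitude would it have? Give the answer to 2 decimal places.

Flux ∝ 1/d², so Δm = 5 log₁₀(d₂/d₁) = 5 log₁₀(5440/490) = 5.227
m₂ = m₁ + Δm = 16.0 + (5.227) = 21.227

m ≈ 21.23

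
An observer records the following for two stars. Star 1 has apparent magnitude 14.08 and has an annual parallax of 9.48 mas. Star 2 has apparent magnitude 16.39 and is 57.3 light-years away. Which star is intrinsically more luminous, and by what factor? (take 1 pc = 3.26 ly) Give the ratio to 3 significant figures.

Star 1 is more luminous, by a factor of 302.

Star 1: p = 9.48 mas = 9.48×10^-3″ → d = 1/p = 105.5 pc
Star 1: M = m − 5 log₁₀ d + 5 = 14.08 − 5·2.0232 + 5 = 8.964
Star 2: d = 57.3 ly / 3.26 = 17.58 pc
Star 2: M = m − 5 log₁₀ d + 5 = 16.39 − 5·1.2449 + 5 = 15.165
ΔM = M_1 − M_2 = 8.964 − (15.165) = -6.201; smaller M is more luminous → Star 1.
L ratio = 10^(0.4 |ΔM|) = 10^2.481 = 302.3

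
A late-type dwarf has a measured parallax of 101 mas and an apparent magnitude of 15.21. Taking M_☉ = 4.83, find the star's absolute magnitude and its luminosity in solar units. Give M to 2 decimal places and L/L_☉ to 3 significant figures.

M ≈ 15.23; L/L_☉ ≈ 6.91×10^-5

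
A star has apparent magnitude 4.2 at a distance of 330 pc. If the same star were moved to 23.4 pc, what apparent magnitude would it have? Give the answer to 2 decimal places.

m ≈ -1.55

Flux ∝ 1/d², so Δm = 5 log₁₀(d₂/d₁) = 5 log₁₀(23.4/330) = -5.746
m₂ = m₁ + Δm = 4.2 + (-5.746) = -1.546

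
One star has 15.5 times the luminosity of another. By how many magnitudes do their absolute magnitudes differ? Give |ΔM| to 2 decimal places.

|ΔM| ≈ 2.98

Pogson: ΔM = −2.5 log₁₀(ratio) = −2.5 log₁₀(15.5) = −2.5 × 1.1903 = -2.976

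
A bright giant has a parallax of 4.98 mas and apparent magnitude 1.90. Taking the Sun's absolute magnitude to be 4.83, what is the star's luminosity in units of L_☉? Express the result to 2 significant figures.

d = 1/p = 1000/4.98 mas = 200.8 pc
M = m − 5 log₁₀ d + 5 = 1.90 − 5·2.3028 + 5 = -4.614
M − M_☉ = -4.614 − 4.83 = -9.444
L/L_☉ = 10^(−0.4 × -9.444) = 5992

L/L_☉ ≈ 6000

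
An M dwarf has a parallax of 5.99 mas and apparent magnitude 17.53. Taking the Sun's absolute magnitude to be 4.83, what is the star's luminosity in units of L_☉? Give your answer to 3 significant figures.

d = 1/p = 1000/5.99 mas = 166.9 pc
M = m − 5 log₁₀ d + 5 = 17.53 − 5·2.2226 + 5 = 11.417
M − M_☉ = 11.417 − 4.83 = 6.587
L/L_☉ = 10^(−0.4 × 6.587) = 2.318×10^-3

L/L_☉ ≈ 2.32×10^-3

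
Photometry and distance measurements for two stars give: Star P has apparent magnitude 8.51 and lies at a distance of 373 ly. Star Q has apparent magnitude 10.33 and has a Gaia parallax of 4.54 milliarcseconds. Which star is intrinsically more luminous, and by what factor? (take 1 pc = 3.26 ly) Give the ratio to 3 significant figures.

Star P is more luminous, by a factor of 1.44.

Star P: d = 373 ly / 3.26 = 114.4 pc
Star P: M = m − 5 log₁₀ d + 5 = 8.51 − 5·2.0585 + 5 = 3.218
Star Q: p = 4.54 mas = 4.54×10^-3″ → d = 1/p = 220.3 pc
Star Q: M = m − 5 log₁₀ d + 5 = 10.33 − 5·2.3429 + 5 = 3.615
ΔM = M_P − M_Q = 3.218 − (3.615) = -0.398; smaller M is more luminous → Star P.
L ratio = 10^(0.4 |ΔM|) = 10^0.159 = 1.442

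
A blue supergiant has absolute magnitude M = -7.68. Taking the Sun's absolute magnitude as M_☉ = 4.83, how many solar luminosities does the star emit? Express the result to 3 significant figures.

L/L_☉ ≈ 101000

M − M_☉ = -7.68 − 4.83 = -12.510
L/L_☉ = 10^(−0.4 (M − M_☉)) = 10^5.004 = 100900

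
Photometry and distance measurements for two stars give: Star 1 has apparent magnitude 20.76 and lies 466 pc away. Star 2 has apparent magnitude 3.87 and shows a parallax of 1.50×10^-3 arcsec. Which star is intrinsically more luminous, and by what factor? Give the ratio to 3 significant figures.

Star 2 is more luminous, by a factor of 1.17×10^7.

Star 1: M = m − 5 log₁₀ d + 5 = 20.76 − 5·2.6684 + 5 = 12.418
Star 2: d = 1/p = 1/1.50×10^-3″ = 666.7 pc
Star 2: M = m − 5 log₁₀ d + 5 = 3.87 − 5·2.8239 + 5 = -5.250
ΔM = M_1 − M_2 = 12.418 − (-5.250) = 17.668; smaller M is more luminous → Star 2.
L ratio = 10^(0.4 |ΔM|) = 10^7.067 = 1.167×10^7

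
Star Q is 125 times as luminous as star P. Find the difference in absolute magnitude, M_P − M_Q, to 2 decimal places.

Pogson: ΔM = −2.5 log₁₀(ratio) = −2.5 log₁₀(125) = −2.5 × 2.0969 = -5.242
Star Q is brighter so has the smaller magnitude: M_P − M_Q is positive.

M_P − M_Q ≈ 5.24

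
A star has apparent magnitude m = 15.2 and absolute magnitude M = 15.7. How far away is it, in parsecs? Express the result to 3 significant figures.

d ≈ 7.94 pc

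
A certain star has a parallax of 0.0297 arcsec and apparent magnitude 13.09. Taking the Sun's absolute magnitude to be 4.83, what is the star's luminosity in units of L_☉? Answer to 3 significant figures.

L/L_☉ ≈ 5.63×10^-3

d = 1/p = 1/0.0297″ = 33.67 pc
M = m − 5 log₁₀ d + 5 = 13.09 − 5·1.5272 + 5 = 10.454
M − M_☉ = 10.454 − 4.83 = 5.624
L/L_☉ = 10^(−0.4 × 5.624) = 5.630×10^-3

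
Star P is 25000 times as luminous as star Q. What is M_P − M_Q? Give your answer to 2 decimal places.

Pogson: ΔM = −2.5 log₁₀(ratio) = −2.5 log₁₀(25000) = −2.5 × 4.3979 = -10.995
Star P is brighter, so it has the smaller magnitude: the difference is negative.

M_P − M_Q ≈ -10.99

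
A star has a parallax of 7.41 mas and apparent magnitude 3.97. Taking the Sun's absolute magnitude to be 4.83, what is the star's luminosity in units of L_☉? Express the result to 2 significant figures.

d = 1/p = 1000/7.41 mas = 135.0 pc
M = m − 5 log₁₀ d + 5 = 3.97 − 5·2.1302 + 5 = -1.681
M − M_☉ = -1.681 − 4.83 = -6.511
L/L_☉ = 10^(−0.4 × -6.511) = 402.1

L/L_☉ ≈ 400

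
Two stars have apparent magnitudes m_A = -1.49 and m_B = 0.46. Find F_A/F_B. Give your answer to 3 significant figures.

F_A/F_B ≈ 6.03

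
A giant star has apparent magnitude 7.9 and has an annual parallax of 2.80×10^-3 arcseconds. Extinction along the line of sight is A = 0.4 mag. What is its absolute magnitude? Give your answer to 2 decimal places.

d = 1/p = 1/2.80×10^-3″ = 357.1 pc
5 log₁₀(d/10 pc) = 5 log₁₀(357.1) − 5 = 7.764
M = m − 5 log₁₀(d/10) − A = 7.9 − 7.764 − 0.4 = -0.264

M ≈ -0.26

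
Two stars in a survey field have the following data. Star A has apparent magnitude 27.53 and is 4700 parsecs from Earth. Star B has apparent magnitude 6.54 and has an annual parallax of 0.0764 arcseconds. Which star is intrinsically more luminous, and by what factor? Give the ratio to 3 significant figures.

Star B is more luminous, by a factor of 1930.

Star A: M = m − 5 log₁₀ d + 5 = 27.53 − 5·3.6721 + 5 = 14.170
Star B: d = 1/p = 1/0.0764″ = 13.09 pc
Star B: M = m − 5 log₁₀ d + 5 = 6.54 − 5·1.1169 + 5 = 5.955
ΔM = M_A − M_B = 14.170 − (5.955) = 8.214; smaller M is more luminous → Star B.
L ratio = 10^(0.4 |ΔM|) = 10^3.286 = 1930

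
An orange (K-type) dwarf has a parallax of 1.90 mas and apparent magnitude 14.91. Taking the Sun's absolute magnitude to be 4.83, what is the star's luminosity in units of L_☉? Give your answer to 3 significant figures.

L/L_☉ ≈ 0.257

d = 1/p = 1000/1.90 mas = 526.3 pc
M = m − 5 log₁₀ d + 5 = 14.91 − 5·2.7212 + 5 = 6.304
M − M_☉ = 6.304 − 4.83 = 1.474
L/L_☉ = 10^(−0.4 × 1.474) = 0.2573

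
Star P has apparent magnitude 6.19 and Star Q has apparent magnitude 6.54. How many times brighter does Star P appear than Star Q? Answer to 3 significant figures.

1.38

Δm = 6.19 − (6.54) = -0.35
Flux ratio = 10^(−0.4 Δm) = 10^(−0.4 × -0.35) = 10^0.140 = 1.380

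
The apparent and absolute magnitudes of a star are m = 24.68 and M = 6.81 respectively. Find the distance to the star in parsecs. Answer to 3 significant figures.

μ = m − M = 17.870
m − M = 5 log₁₀ d − 5
log₁₀ d = (m − M)/5 + 1 = 4.5740
d = 10^4.5740 = 37500 pc

d ≈ 37500 pc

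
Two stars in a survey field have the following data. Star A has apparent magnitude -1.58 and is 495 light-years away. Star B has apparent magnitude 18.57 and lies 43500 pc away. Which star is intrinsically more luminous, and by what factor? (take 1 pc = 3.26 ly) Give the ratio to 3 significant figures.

Star A: d = 495 ly / 3.26 = 151.8 pc
Star A: M = m − 5 log₁₀ d + 5 = -1.58 − 5·2.1814 + 5 = -7.487
Star B: M = m − 5 log₁₀ d + 5 = 18.57 − 5·4.6385 + 5 = 0.378
ΔM = M_A − M_B = -7.487 − (0.378) = -7.864; smaller M is more luminous → Star A.
L ratio = 10^(0.4 |ΔM|) = 10^3.146 = 1399

Star A is more luminous, by a factor of 1400.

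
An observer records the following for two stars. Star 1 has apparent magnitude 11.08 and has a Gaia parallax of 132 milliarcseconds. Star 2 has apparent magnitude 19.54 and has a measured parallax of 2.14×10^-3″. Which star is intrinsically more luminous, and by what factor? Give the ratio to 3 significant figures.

Star 2 is more luminous, by a factor of 1.57.

Star 1: p = 132 mas = 0.132″ → d = 1/p = 7.576 pc
Star 1: M = m − 5 log₁₀ d + 5 = 11.08 − 5·0.8794 + 5 = 11.683
Star 2: d = 1/p = 1/2.14×10^-3″ = 467.3 pc
Star 2: M = m − 5 log₁₀ d + 5 = 19.54 − 5·2.6696 + 5 = 11.192
ΔM = M_1 − M_2 = 11.683 − (11.192) = 0.491; smaller M is more luminous → Star 2.
L ratio = 10^(0.4 |ΔM|) = 10^0.196 = 1.572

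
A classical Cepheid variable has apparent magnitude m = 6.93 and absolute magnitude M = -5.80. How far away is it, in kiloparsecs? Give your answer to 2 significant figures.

μ = m − M = 12.730
m − M = 5 log₁₀ d − 5
log₁₀ d = (m − M)/5 + 1 = 3.5460
d = 10^3.5460 = 3516 pc
= 3.516 kpc

d ≈ 3.5 kpc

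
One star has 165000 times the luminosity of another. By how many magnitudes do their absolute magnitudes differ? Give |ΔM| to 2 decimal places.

|ΔM| ≈ 13.04

Pogson: ΔM = −2.5 log₁₀(ratio) = −2.5 log₁₀(165000) = −2.5 × 5.2175 = -13.044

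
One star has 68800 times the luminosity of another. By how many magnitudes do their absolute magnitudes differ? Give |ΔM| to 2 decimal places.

|ΔM| ≈ 12.09

Pogson: ΔM = −2.5 log₁₀(ratio) = −2.5 log₁₀(68800) = −2.5 × 4.8376 = -12.094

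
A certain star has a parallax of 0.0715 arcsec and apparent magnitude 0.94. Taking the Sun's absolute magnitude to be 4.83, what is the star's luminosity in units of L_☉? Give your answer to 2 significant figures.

L/L_☉ ≈ 70

d = 1/p = 1/0.0715″ = 13.99 pc
M = m − 5 log₁₀ d + 5 = 0.94 − 5·1.1457 + 5 = 0.212
M − M_☉ = 0.212 − 4.83 = -4.618
L/L_☉ = 10^(−0.4 × -4.618) = 70.37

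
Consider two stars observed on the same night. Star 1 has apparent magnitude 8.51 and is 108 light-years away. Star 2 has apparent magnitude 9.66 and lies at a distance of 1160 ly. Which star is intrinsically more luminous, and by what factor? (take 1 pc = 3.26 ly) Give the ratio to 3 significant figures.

Star 1: d = 108 ly / 3.26 = 33.13 pc
Star 1: M = m − 5 log₁₀ d + 5 = 8.51 − 5·1.5202 + 5 = 5.909
Star 2: d = 1160 ly / 3.26 = 355.8 pc
Star 2: M = m − 5 log₁₀ d + 5 = 9.66 − 5·2.5512 + 5 = 1.904
ΔM = M_1 − M_2 = 5.909 − (1.904) = 4.005; smaller M is more luminous → Star 2.
L ratio = 10^(0.4 |ΔM|) = 10^1.602 = 40.00

Star 2 is more luminous, by a factor of 40.0.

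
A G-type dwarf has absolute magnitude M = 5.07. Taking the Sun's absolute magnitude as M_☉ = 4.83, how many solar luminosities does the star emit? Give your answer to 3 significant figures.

L/L_☉ ≈ 0.802

M − M_☉ = 5.07 − 4.83 = 0.240
L/L_☉ = 10^(−0.4 (M − M_☉)) = 10^-0.096 = 0.8017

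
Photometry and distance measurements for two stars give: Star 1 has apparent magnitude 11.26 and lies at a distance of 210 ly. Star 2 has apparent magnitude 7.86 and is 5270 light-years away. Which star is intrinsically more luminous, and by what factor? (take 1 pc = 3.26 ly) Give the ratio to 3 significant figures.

Star 1: d = 210 ly / 3.26 = 64.42 pc
Star 1: M = m − 5 log₁₀ d + 5 = 11.26 − 5·1.8090 + 5 = 7.215
Star 2: d = 5270 ly / 3.26 = 1617 pc
Star 2: M = m − 5 log₁₀ d + 5 = 7.86 − 5·3.2086 + 5 = -3.183
ΔM = M_1 − M_2 = 7.215 − (-3.183) = 10.398; smaller M is more luminous → Star 2.
L ratio = 10^(0.4 |ΔM|) = 10^4.159 = 14430

Star 2 is more luminous, by a factor of 14400.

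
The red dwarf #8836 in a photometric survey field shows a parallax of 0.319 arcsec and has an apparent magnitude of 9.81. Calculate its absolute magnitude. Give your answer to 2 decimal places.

d = 1/p = 1/0.319″ = 3.135 pc
5 log₁₀(d/10 pc) = 5 log₁₀(3.135) − 5 = -2.519
M = m − 5 log₁₀(d/10) = 9.81 + 2.519 = 12.329

M ≈ 12.33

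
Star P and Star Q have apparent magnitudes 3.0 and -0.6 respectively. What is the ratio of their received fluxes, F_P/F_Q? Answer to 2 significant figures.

Δm = 3.0 − (-0.6) = 3.6
Flux ratio = 10^(−0.4 Δm) = 10^(−0.4 × 3.6) = 10^-1.440 = 0.03631

F_P/F_Q ≈ 0.036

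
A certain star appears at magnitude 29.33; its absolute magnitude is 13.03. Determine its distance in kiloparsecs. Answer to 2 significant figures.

d ≈ 18 kpc

Distance modulus: m − M = 29.33 − (13.03) = 16.300
m − M = 5 log₁₀ d − 5
log₁₀ d = (m − M)/5 + 1 = 4.2600
d = 10^4.2600 = 18200 pc
= 18.20 kpc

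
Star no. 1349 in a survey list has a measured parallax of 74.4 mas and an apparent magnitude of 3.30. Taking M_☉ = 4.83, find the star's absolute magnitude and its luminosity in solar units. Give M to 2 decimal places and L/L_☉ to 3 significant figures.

M ≈ 2.66; L/L_☉ ≈ 7.39

d = 1/p = 1000/74.4 mas = 13.44 pc
M = m − 5 log₁₀ d + 5 = 3.30 − 5·1.1284 + 5 = 2.658
M − M_☉ = 2.658 − 4.83 = -2.172
L/L_☉ = 10^(−0.4 × -2.172) = 7.394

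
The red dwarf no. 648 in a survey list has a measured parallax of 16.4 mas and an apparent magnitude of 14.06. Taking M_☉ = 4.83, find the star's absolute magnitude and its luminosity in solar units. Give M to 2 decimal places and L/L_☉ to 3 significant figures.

M ≈ 10.13; L/L_☉ ≈ 7.56×10^-3

d = 1/p = 1000/16.4 mas = 60.98 pc
M = m − 5 log₁₀ d + 5 = 14.06 − 5·1.7852 + 5 = 10.134
M − M_☉ = 10.134 − 4.83 = 5.304
L/L_☉ = 10^(−0.4 × 5.304) = 7.556×10^-3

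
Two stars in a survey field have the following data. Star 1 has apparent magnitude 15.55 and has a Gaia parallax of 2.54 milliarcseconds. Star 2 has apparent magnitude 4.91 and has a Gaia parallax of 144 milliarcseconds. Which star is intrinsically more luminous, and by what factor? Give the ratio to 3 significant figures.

Star 2 is more luminous, by a factor of 5.61.

Star 1: p = 2.54 mas = 2.54×10^-3″ → d = 1/p = 393.7 pc
Star 1: M = m − 5 log₁₀ d + 5 = 15.55 − 5·2.5952 + 5 = 7.574
Star 2: p = 144 mas = 0.144″ → d = 1/p = 6.944 pc
Star 2: M = m − 5 log₁₀ d + 5 = 4.91 − 5·0.8416 + 5 = 5.702
ΔM = M_1 − M_2 = 7.574 − (5.702) = 1.872; smaller M is more luminous → Star 2.
L ratio = 10^(0.4 |ΔM|) = 10^0.749 = 5.610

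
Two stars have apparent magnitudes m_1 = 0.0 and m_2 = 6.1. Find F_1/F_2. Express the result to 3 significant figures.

F_1/F_2 ≈ 275

Δm = 0.0 − (6.1) = -6.1
Flux ratio = 10^(−0.4 Δm) = 10^(−0.4 × -6.1) = 10^2.440 = 275.4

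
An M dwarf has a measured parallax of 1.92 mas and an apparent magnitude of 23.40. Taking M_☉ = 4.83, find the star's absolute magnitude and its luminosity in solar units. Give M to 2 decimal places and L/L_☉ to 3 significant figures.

d = 1/p = 1000/1.92 mas = 520.8 pc
M = m − 5 log₁₀ d + 5 = 23.40 − 5·2.7167 + 5 = 14.817
M − M_☉ = 14.817 − 4.83 = 9.987
L/L_☉ = 10^(−0.4 × 9.987) = 1.013×10^-4

M ≈ 14.82; L/L_☉ ≈ 1.01×10^-4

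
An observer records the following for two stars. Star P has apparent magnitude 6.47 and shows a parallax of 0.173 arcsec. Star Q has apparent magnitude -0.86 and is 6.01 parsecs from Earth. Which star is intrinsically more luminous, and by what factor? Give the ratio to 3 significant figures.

Star P: d = 1/p = 1/0.173″ = 5.780 pc
Star P: M = m − 5 log₁₀ d + 5 = 6.47 − 5·0.7620 + 5 = 7.660
Star Q: M = m − 5 log₁₀ d + 5 = -0.86 − 5·0.7789 + 5 = 0.246
ΔM = M_P − M_Q = 7.660 − (0.246) = 7.415; smaller M is more luminous → Star Q.
L ratio = 10^(0.4 |ΔM|) = 10^2.966 = 924.4

Star Q is more luminous, by a factor of 924.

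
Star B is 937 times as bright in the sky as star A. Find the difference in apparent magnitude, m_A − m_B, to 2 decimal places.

Pogson: Δm = −2.5 log₁₀(ratio) = −2.5 log₁₀(937) = −2.5 × 2.9717 = -7.429
Star B is brighter so has the smaller magnitude: m_A − m_B is positive.

m_A − m_B ≈ 7.43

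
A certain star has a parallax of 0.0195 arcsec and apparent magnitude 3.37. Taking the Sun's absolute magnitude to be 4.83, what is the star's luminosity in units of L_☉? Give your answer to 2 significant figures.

L/L_☉ ≈ 100

d = 1/p = 1/0.0195″ = 51.28 pc
M = m − 5 log₁₀ d + 5 = 3.37 − 5·1.7100 + 5 = -0.180
M − M_☉ = -0.180 − 4.83 = -5.010
L/L_☉ = 10^(−0.4 × -5.010) = 100.9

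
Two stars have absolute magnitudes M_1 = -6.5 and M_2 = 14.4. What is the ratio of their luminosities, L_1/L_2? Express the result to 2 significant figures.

L_1/L_2 ≈ 2.3×10^8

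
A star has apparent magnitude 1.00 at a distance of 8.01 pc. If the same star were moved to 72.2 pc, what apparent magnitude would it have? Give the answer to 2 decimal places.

Flux ∝ 1/d², so Δm = 5 log₁₀(d₂/d₁) = 5 log₁₀(72.2/8.01) = 4.775
m₂ = m₁ + Δm = 1.00 + (4.775) = 5.775

m ≈ 5.77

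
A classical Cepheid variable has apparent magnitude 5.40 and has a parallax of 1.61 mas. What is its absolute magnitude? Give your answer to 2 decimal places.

M ≈ -3.57

p = 1.61 mas = 1.61×10^-3″ → d = 1/p = 621.1 pc
5 log₁₀(d/10 pc) = 5 log₁₀(621.1) − 5 = 8.966
M = m − 5 log₁₀(d/10) = 5.40 − 8.966 = -3.566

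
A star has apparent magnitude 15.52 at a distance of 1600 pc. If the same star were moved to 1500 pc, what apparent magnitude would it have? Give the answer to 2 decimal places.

m ≈ 15.38

Flux ∝ 1/d², so Δm = 5 log₁₀(d₂/d₁) = 5 log₁₀(1500/1600) = -0.140
m₂ = m₁ + Δm = 15.52 + (-0.140) = 15.380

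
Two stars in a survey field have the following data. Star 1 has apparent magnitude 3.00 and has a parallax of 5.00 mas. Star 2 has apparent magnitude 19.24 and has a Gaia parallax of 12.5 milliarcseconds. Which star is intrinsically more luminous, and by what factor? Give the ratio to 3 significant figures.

Star 1: p = 5.00 mas = 5.00×10^-3″ → d = 1/p = 200.0 pc
Star 1: M = m − 5 log₁₀ d + 5 = 3.00 − 5·2.3010 + 5 = -3.505
Star 2: p = 12.5 mas = 0.0125″ → d = 1/p = 80.00 pc
Star 2: M = m − 5 log₁₀ d + 5 = 19.24 − 5·1.9031 + 5 = 14.725
ΔM = M_1 − M_2 = -3.505 − (14.725) = -18.230; smaller M is more luminous → Star 1.
L ratio = 10^(0.4 |ΔM|) = 10^7.292 = 1.958×10^7

Star 1 is more luminous, by a factor of 1.96×10^7.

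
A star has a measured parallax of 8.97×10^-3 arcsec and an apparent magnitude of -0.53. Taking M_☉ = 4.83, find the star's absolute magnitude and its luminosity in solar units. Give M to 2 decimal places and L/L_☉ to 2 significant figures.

M ≈ -5.77; L/L_☉ ≈ 17000

d = 1/p = 1/8.97×10^-3″ = 111.5 pc
M = m − 5 log₁₀ d + 5 = -0.53 − 5·2.0472 + 5 = -5.766
M − M_☉ = -5.766 − 4.83 = -10.596
L/L_☉ = 10^(−0.4 × -10.596) = 17310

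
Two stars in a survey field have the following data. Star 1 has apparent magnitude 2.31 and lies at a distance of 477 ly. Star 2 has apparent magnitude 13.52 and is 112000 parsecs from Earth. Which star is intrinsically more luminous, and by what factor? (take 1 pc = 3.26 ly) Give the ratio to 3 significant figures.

Star 2 is more luminous, by a factor of 19.2.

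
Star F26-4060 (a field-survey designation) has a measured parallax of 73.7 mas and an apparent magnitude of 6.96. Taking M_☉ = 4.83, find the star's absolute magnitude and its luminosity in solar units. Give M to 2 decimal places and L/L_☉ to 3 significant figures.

M ≈ 6.30; L/L_☉ ≈ 0.259

d = 1/p = 1000/73.7 mas = 13.57 pc
M = m − 5 log₁₀ d + 5 = 6.96 − 5·1.1325 + 5 = 6.297
M − M_☉ = 6.297 − 4.83 = 1.467
L/L_☉ = 10^(−0.4 × 1.467) = 0.2589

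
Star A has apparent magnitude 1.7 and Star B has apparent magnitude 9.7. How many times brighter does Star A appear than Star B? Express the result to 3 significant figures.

Δm = 1.7 − (9.7) = -8.0
Flux ratio = 10^(−0.4 Δm) = 10^(−0.4 × -8.0) = 10^3.200 = 1585

1580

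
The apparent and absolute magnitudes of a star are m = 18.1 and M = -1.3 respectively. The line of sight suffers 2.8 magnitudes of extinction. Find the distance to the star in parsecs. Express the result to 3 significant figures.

m − M = 5 log₁₀(d/10 pc) + A  ⇒  18.1 − (-1.3) − 2.8 = 5 log₁₀(d/10)
16.600 = 5 log₁₀(d/10)
log₁₀ d = (m − M − A)/5 + 1 = 4.3200
d = 10^4.3200 = 20890 pc

d ≈ 20900 pc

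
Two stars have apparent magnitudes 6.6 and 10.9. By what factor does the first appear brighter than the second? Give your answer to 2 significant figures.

Δm = 6.6 − (10.9) = -4.3
Flux ratio = 10^(−0.4 Δm) = 10^(−0.4 × -4.3) = 10^1.720 = 52.48

52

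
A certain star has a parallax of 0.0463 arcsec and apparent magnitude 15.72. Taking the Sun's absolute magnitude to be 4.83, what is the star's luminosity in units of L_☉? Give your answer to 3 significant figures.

d = 1/p = 1/0.0463″ = 21.60 pc
M = m − 5 log₁₀ d + 5 = 15.72 − 5·1.3344 + 5 = 14.048
M − M_☉ = 14.048 − 4.83 = 9.218
L/L_☉ = 10^(−0.4 × 9.218) = 2.055×10^-4

L/L_☉ ≈ 2.06×10^-4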